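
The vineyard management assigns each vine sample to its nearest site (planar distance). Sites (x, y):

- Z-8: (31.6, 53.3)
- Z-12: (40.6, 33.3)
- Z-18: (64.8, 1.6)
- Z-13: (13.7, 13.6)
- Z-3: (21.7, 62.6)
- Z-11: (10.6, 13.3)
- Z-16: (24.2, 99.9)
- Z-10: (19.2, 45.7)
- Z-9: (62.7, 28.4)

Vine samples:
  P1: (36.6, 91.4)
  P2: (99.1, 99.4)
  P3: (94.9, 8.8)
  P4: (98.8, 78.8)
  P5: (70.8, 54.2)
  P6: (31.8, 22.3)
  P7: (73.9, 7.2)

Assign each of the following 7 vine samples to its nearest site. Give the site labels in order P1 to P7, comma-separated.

Z-16, Z-16, Z-18, Z-9, Z-9, Z-12, Z-18

P1 → Z-16 (d²=226.01)
P2 → Z-16 (d²=5610.26)
P3 → Z-18 (d²=957.85)
P4 → Z-9 (d²=3843.37)
P5 → Z-9 (d²=731.25)
P6 → Z-12 (d²=198.44)
P7 → Z-18 (d²=114.17)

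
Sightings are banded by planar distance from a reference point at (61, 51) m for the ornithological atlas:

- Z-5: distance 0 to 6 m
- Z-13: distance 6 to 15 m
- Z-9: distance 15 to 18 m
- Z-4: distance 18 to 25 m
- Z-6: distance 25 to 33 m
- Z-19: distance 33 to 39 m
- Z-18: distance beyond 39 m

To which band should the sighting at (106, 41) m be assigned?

Z-18

Distance = √((106−61)² + (41−51)²) = √(2025.000 + 100.000) = 46.098 m.
39 ≤ 46.098 < ∞ → Z-18.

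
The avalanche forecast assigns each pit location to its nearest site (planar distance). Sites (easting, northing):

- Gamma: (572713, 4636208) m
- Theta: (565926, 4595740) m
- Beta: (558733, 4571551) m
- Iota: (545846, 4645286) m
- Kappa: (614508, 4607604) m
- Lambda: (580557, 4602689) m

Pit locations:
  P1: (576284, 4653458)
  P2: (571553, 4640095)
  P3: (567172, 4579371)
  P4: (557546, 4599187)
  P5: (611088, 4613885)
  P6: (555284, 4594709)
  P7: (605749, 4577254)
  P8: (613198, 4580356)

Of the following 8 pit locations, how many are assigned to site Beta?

P1 → Gamma
P2 → Gamma
P3 → Beta
P4 → Theta
P5 → Kappa
P6 → Theta
P7 → Kappa
P8 → Kappa
1 of the 8 goes to Beta.

1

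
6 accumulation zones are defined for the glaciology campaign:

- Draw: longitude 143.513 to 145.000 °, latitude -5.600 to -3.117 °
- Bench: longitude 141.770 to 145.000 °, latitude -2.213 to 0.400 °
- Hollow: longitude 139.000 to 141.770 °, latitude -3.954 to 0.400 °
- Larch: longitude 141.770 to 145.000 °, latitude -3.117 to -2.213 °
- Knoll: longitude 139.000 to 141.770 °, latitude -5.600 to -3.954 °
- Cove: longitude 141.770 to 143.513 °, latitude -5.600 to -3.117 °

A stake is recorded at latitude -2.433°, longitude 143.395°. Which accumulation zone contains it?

Larch

The point has longitude = 143.395 and latitude = -2.433.
Only Larch satisfies 141.770 ≤ longitude ≤ 145.000 and -3.117 ≤ latitude ≤ -2.213.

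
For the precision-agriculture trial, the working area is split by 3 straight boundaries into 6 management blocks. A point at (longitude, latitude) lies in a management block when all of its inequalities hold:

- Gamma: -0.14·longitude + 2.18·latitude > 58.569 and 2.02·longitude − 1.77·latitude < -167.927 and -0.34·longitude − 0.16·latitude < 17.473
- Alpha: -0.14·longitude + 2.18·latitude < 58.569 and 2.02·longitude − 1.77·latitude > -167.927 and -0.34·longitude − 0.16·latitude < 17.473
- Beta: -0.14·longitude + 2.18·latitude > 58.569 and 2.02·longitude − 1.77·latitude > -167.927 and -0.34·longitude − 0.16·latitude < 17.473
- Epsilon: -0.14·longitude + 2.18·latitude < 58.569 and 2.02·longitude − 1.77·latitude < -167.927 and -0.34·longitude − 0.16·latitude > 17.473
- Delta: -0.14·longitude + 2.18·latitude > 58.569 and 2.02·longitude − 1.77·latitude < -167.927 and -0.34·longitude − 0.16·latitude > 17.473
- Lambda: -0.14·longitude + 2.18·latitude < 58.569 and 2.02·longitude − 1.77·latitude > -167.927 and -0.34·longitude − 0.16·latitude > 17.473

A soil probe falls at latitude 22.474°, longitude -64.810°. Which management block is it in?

Epsilon

-0.14·-64.810 + 2.18·22.474 = 58.067, which is < 58.569
2.02·-64.810 − 1.77·22.474 = -170.695, which is < -167.927
-0.34·-64.810 − 0.16·22.474 = 18.440, which is > 17.473
This sign pattern matches Epsilon.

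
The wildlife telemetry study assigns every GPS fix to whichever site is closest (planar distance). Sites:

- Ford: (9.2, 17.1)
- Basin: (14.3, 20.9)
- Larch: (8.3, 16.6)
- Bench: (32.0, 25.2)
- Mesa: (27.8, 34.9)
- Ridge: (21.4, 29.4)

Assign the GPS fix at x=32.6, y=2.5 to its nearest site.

Squared distances to each site:
Ford: 760.720; Basin: 673.450; Larch: 789.300; Bench: 515.650; Mesa: 1072.800; Ridge: 849.050.
Minimum at Bench.

Bench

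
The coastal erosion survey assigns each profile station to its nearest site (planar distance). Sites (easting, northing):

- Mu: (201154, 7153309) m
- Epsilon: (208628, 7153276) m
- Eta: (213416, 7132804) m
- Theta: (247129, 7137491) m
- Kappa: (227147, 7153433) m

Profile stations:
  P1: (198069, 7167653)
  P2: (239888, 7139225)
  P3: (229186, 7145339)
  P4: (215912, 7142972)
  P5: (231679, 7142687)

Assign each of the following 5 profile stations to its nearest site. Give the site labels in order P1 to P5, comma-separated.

P1 → Mu (d²=215267561.00)
P2 → Theta (d²=55438837.00)
P3 → Kappa (d²=69670357.00)
P4 → Eta (d²=109618240.00)
P5 → Kappa (d²=136015540.00)

Mu, Theta, Kappa, Eta, Kappa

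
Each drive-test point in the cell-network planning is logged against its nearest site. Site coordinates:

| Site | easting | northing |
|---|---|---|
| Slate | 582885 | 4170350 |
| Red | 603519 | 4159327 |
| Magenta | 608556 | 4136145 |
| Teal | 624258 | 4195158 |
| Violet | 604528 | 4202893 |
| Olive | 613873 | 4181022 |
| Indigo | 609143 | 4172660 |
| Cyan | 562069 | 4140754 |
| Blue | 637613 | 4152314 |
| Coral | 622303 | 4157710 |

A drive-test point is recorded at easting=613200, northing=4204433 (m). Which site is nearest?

Squared distances to each site:
Slate: 2080650114.000; Red: 2128272997.000; Magenta: 4684817680.000; Teal: 208304989.000; Violet: 77575184.000; Olive: 548527850.000; Indigo: 1025982778.000; Cyan: 6669394202.000; Blue: 3312384730.000; Coral: 2265903338.000.
Minimum at Violet.

Violet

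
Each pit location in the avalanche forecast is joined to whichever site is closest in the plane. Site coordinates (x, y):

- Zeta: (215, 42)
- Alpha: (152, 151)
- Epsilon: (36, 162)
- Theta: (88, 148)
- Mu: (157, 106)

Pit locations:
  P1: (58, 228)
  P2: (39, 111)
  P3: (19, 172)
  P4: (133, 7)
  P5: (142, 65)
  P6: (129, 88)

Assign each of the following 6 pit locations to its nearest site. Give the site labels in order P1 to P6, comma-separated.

P1 → Epsilon (d²=4840.00)
P2 → Epsilon (d²=2610.00)
P3 → Epsilon (d²=389.00)
P4 → Zeta (d²=7949.00)
P5 → Mu (d²=1906.00)
P6 → Mu (d²=1108.00)

Epsilon, Epsilon, Epsilon, Zeta, Mu, Mu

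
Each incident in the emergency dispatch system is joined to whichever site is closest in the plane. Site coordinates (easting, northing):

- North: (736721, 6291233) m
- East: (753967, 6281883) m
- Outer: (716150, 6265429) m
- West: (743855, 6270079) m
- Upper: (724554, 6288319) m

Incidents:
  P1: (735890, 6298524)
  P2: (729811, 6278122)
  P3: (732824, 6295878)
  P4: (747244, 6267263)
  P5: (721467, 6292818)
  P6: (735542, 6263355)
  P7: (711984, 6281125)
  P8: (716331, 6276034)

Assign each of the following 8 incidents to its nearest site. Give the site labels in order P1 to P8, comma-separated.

P1 → North (d²=53849242.00)
P2 → Upper (d²=131614858.00)
P3 → North (d²=36762634.00)
P4 → West (d²=19415177.00)
P5 → Upper (d²=29770570.00)
P6 → West (d²=114318145.00)
P7 → Upper (d²=209758536.00)
P8 → Outer (d²=112498786.00)

North, Upper, North, West, Upper, West, Upper, Outer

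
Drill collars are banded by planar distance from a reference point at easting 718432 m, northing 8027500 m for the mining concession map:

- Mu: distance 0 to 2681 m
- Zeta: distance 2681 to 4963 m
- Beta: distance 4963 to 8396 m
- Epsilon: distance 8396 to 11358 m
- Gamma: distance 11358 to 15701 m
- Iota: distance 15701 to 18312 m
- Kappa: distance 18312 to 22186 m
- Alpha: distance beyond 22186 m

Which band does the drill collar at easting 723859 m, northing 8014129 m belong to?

Distance = √((723859−718432)² + (8014129−8027500)²) = √(29452329.000 + 178783641.000) = 14430.384 m.
11358 ≤ 14430.384 < 15701 → Gamma.

Gamma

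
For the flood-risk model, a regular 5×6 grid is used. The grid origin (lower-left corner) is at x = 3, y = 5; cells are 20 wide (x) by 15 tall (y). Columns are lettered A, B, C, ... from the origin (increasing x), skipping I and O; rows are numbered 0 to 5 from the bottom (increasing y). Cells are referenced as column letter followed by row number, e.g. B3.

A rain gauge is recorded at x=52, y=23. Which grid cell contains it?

C1

Column index: ⌊(52 − 3) / 20⌋ = ⌊2.450⌋ = 2 → column C
Row offset from origin: ⌊(23 − 5) / 15⌋ = ⌊1.200⌋ = 1 → row 1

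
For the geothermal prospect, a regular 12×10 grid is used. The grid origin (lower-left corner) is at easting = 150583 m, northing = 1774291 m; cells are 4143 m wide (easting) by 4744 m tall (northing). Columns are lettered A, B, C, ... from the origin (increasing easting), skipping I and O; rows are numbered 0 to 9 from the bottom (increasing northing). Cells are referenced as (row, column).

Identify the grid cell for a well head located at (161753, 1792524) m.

Column index: ⌊(161753 − 150583) / 4143⌋ = ⌊2.696⌋ = 2 → column C
Row offset from origin: ⌊(1792524 − 1774291) / 4744⌋ = ⌊3.843⌋ = 3 → row 3

(3, C)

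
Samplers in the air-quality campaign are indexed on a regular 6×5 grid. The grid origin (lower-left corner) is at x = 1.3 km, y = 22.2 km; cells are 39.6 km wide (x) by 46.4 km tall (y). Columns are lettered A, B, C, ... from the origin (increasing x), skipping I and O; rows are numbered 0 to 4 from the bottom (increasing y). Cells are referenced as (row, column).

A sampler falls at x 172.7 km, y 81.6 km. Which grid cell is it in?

(1, E)

Column index: ⌊(172.7 − 1.3) / 39.6⌋ = ⌊4.328⌋ = 4 → column E
Row offset from origin: ⌊(81.6 − 22.2) / 46.4⌋ = ⌊1.280⌋ = 1 → row 1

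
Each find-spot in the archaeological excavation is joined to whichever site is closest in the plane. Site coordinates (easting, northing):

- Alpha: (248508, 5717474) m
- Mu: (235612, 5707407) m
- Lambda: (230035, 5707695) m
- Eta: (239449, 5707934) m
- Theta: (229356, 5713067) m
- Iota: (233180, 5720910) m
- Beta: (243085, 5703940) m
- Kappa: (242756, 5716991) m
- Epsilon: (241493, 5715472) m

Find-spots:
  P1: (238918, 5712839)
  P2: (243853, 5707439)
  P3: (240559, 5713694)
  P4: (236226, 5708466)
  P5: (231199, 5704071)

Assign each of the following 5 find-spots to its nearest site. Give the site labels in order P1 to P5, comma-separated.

Epsilon, Beta, Epsilon, Mu, Lambda

P1 → Epsilon (d²=13563314.00)
P2 → Beta (d²=12832825.00)
P3 → Epsilon (d²=4033640.00)
P4 → Mu (d²=1498477.00)
P5 → Lambda (d²=14488272.00)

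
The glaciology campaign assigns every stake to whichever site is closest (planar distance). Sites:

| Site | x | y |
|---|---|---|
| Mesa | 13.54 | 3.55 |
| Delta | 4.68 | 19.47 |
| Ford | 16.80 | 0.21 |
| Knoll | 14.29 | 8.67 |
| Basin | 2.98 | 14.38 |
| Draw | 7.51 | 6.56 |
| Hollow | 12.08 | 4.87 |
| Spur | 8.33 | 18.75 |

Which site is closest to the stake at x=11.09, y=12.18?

Knoll

Squared distances to each site:
Mesa: 80.479; Delta: 94.232; Ford: 175.885; Knoll: 22.560; Basin: 70.612; Draw: 44.401; Hollow: 54.416; Spur: 50.782.
Minimum at Knoll.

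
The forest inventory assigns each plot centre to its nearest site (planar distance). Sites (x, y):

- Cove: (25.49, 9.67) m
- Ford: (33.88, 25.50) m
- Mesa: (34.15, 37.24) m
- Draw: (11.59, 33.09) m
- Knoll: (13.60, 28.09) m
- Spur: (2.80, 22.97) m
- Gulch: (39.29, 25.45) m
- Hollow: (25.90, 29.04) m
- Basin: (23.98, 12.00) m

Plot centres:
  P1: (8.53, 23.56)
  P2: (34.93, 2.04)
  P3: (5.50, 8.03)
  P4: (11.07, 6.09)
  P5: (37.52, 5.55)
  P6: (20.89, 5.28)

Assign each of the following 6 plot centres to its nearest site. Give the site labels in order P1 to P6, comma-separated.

Spur, Cove, Spur, Basin, Cove, Cove

P1 → Spur (d²=33.18)
P2 → Cove (d²=147.33)
P3 → Spur (d²=230.49)
P4 → Basin (d²=201.60)
P5 → Cove (d²=161.70)
P6 → Cove (d²=40.43)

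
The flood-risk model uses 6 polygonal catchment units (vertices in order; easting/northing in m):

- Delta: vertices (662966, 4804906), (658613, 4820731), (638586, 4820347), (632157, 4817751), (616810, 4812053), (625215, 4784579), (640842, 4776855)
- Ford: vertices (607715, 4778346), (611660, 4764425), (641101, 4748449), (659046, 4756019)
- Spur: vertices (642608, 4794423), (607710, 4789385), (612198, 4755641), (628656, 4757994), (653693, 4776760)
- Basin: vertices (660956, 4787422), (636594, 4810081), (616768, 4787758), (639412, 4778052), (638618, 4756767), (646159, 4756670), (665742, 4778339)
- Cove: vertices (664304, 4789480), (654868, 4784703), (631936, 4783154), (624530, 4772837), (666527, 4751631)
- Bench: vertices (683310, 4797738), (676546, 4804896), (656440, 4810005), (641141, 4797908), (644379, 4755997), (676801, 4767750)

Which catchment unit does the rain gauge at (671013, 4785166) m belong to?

Bench

Cast a ray rightward from (671013, 4785166). For each polygon, the edges (by vertex number in listed order) whose endpoints lie on opposite sides of northing = 4785166, where each meets that height, and whether that is right or left of the point:
Delta: 5–6 at easting≈625035.4 (left), 7–1 at easting≈647396.9 (left) → 0 crossings.
Ford: no edge straddles that height → 0 crossings.
Spur: 2–3 at easting≈608271.1 (left), 5–1 at easting≈648417.5 (left) → 0 crossings.
Basin: 3–4 at easting≈622815.1 (left), 7–1 at easting≈662144.7 (left) → 0 crossings.
Cove: 1–2 at easting≈655782.6 (left), 5–1 at easting≈664557.4 (left) → 0 crossings.
Bench: 4–5 at easting≈642125.4 (left), 6–1 at easting≈680581.2 (right) → 1 crossing.
Only Bench has an odd count, so the point is inside Bench.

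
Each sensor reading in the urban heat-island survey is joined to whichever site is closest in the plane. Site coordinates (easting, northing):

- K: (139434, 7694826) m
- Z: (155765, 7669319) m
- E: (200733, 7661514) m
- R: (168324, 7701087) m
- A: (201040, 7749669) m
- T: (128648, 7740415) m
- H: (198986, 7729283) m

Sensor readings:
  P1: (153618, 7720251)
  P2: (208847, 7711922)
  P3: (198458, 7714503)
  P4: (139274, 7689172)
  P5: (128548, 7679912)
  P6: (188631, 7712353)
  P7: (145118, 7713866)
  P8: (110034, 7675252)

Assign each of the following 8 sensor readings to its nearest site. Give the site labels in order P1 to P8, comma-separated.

P1 → R (d²=583525332.00)
P2 → H (d²=398643642.00)
P3 → H (d²=218727184.00)
P4 → K (d²=31993316.00)
P5 → K (d²=340932392.00)
P6 → H (d²=393850925.00)
P7 → K (d²=394829456.00)
P8 → K (d²=1247501476.00)

R, H, H, K, K, H, K, K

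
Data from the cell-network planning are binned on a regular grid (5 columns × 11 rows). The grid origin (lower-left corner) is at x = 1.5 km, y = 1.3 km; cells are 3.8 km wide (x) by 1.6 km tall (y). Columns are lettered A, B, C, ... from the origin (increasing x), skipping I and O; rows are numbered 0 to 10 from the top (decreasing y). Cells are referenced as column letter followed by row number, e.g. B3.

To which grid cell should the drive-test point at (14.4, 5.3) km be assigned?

D8

Column index: ⌊(14.4 − 1.5) / 3.8⌋ = ⌊3.395⌋ = 3 → column D
Row offset from origin: ⌊(5.3 − 1.3) / 1.6⌋ = ⌊2.500⌋ = 2 → row 8 (counted from top)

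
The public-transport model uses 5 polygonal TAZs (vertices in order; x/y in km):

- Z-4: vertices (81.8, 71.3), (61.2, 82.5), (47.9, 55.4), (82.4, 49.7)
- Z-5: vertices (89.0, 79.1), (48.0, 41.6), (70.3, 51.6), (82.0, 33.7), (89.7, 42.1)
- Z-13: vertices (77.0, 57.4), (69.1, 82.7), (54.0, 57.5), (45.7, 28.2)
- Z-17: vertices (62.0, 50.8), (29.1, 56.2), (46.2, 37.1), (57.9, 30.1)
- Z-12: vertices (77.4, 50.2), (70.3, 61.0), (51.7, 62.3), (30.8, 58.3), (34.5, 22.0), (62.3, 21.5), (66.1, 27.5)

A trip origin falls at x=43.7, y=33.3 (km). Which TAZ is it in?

Z-12

Cast a ray rightward from (43.7, 33.3). For each polygon, the edges (by vertex number in listed order) whose endpoints lie on opposite sides of y = 33.3, where each meets that height, and whether that is right or left of the point:
Z-4: no edge straddles that height → 0 crossings.
Z-5: no edge straddles that height → 0 crossings.
Z-13: 3–4 at x≈47.14 (right), 4–1 at x≈51.17 (right) → 2 crossings.
Z-17: 3–4 at x≈52.55 (right), 4–1 at x≈58.53 (right) → 2 crossings.
Z-12: 4–5 at x≈33.35 (left), 7–1 at x≈68.99 (right) → 1 crossing.
Only Z-12 has an odd count, so the point is inside Z-12.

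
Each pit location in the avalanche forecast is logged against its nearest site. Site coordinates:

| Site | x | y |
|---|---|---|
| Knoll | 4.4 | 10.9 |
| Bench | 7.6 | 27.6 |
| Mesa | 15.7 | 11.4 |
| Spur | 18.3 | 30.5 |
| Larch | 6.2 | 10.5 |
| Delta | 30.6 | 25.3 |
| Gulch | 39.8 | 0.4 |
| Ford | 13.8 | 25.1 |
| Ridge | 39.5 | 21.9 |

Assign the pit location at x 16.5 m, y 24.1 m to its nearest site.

Squared distances to each site:
Knoll: 320.650; Bench: 91.460; Mesa: 161.930; Spur: 44.200; Larch: 291.050; Delta: 200.250; Gulch: 1104.580; Ford: 8.290; Ridge: 533.840.
Minimum at Ford.

Ford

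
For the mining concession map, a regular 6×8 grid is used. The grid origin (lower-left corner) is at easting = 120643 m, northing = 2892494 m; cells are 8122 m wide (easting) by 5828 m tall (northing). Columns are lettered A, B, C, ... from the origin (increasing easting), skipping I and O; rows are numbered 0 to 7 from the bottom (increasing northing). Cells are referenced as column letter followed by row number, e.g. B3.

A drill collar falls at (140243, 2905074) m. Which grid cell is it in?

Column index: ⌊(140243 − 120643) / 8122⌋ = ⌊2.413⌋ = 2 → column C
Row offset from origin: ⌊(2905074 − 2892494) / 5828⌋ = ⌊2.159⌋ = 2 → row 2

C2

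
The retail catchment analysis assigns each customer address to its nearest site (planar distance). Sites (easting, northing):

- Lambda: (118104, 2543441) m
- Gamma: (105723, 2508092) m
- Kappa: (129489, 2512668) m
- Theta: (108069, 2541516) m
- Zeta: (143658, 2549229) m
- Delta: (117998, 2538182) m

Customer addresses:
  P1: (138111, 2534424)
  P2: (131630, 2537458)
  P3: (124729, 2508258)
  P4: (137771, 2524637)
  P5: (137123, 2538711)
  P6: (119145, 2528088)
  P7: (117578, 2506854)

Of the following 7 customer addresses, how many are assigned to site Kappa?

P1 → Zeta
P2 → Delta
P3 → Kappa
P4 → Kappa
P5 → Zeta
P6 → Delta
P7 → Gamma
2 of the 7 go to Kappa.

2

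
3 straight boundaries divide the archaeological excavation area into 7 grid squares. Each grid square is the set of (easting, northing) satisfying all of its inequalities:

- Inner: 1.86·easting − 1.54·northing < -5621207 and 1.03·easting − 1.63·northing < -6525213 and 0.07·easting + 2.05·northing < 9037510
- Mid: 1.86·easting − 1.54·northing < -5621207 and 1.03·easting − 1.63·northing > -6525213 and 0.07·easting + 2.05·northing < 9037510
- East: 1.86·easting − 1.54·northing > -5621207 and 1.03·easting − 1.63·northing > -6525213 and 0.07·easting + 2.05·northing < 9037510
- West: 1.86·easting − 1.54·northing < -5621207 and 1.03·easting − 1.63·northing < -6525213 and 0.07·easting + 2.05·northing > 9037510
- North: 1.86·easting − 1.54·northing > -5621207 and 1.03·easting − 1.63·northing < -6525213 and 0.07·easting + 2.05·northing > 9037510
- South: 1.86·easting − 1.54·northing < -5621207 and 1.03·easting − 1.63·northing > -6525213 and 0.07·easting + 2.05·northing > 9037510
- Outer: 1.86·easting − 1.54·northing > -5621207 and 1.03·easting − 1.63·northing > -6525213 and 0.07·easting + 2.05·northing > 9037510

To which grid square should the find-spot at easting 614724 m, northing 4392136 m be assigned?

1.86·614724 − 1.54·4392136 = -5620502.800, which is > -5621207
1.03·614724 − 1.63·4392136 = -6526015.960, which is < -6525213
0.07·614724 + 2.05·4392136 = 9046909.480, which is > 9037510
This sign pattern matches North.

North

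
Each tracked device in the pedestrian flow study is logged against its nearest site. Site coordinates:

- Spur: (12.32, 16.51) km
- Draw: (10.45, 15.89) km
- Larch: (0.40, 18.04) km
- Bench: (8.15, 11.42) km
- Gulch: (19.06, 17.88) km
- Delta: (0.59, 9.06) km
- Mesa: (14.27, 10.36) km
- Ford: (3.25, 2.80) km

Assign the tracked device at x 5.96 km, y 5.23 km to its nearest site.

Squared distances to each site:
Spur: 167.688; Draw: 133.796; Larch: 195.010; Bench: 43.112; Gulch: 331.632; Delta: 43.506; Mesa: 95.373; Ford: 13.249.
Minimum at Ford.

Ford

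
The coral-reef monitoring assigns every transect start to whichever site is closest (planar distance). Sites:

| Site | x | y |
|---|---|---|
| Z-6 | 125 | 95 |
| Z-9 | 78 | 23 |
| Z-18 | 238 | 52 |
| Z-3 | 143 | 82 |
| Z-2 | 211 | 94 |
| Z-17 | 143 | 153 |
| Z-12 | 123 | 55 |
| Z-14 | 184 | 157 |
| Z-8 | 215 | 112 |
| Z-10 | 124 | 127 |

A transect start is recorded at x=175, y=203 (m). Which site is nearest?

Squared distances to each site:
Z-6: 14164.000; Z-9: 41809.000; Z-18: 26770.000; Z-3: 15665.000; Z-2: 13177.000; Z-17: 3524.000; Z-12: 24608.000; Z-14: 2197.000; Z-8: 9881.000; Z-10: 8377.000.
Minimum at Z-14.

Z-14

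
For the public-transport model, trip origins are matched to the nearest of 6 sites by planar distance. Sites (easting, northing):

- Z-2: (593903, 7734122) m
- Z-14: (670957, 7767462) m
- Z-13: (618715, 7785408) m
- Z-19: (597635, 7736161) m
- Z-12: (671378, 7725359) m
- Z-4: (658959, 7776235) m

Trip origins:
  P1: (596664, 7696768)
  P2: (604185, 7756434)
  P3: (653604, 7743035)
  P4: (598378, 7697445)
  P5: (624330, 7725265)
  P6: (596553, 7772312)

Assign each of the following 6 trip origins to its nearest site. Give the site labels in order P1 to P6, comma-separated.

P1 → Z-2 (d²=1402944437.00)
P2 → Z-19 (d²=453897029.00)
P3 → Z-12 (d²=628356052.00)
P4 → Z-2 (d²=1365227954.00)
P5 → Z-19 (d²=831345841.00)
P6 → Z-13 (d²=662659460.00)

Z-2, Z-19, Z-12, Z-2, Z-19, Z-13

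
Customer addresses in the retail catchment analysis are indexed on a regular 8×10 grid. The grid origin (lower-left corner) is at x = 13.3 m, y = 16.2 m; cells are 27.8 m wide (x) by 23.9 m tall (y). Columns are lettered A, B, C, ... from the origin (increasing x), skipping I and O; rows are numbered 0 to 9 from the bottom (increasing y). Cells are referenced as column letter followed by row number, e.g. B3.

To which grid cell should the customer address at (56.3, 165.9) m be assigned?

B6

Column index: ⌊(56.3 − 13.3) / 27.8⌋ = ⌊1.547⌋ = 1 → column B
Row offset from origin: ⌊(165.9 − 16.2) / 23.9⌋ = ⌊6.264⌋ = 6 → row 6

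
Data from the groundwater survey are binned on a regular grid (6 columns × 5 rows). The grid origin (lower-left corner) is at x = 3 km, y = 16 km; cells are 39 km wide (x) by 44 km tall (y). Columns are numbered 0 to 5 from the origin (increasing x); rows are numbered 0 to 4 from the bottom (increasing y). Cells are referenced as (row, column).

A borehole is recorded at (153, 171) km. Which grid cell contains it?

(3, 3)

Column index: ⌊(153 − 3) / 39⌋ = ⌊3.846⌋ = 3
Row offset from origin: ⌊(171 − 16) / 44⌋ = ⌊3.523⌋ = 3 → row 3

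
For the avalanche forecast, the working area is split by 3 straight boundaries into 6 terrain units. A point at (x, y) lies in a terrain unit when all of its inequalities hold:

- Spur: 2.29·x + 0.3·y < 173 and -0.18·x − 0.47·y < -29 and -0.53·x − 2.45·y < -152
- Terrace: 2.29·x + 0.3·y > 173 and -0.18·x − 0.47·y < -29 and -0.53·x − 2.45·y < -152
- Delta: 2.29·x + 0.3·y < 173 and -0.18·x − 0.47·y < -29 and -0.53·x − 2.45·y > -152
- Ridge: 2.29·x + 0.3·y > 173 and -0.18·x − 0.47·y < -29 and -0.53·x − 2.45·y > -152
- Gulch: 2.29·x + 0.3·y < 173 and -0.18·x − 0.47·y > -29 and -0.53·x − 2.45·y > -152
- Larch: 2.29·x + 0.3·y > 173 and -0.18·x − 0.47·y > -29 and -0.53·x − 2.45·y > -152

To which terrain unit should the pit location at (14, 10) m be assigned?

2.29·14 + 0.3·10 = 35.060, which is < 173
-0.18·14 − 0.47·10 = -7.220, which is > -29
-0.53·14 − 2.45·10 = -31.920, which is > -152
This sign pattern matches Gulch.

Gulch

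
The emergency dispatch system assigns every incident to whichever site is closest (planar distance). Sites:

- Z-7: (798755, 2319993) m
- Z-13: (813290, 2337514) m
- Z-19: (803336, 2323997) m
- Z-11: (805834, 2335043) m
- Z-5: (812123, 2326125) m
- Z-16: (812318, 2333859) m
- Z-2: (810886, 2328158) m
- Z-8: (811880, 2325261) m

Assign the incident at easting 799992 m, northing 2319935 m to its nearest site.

Squared distances to each site:
Z-7: 1533533.000; Z-13: 485858045.000; Z-19: 27682180.000; Z-11: 262380628.000; Z-5: 185477261.000; Z-16: 345808052.000; Z-2: 186296965.000; Z-8: 169690820.000.
Minimum at Z-7.

Z-7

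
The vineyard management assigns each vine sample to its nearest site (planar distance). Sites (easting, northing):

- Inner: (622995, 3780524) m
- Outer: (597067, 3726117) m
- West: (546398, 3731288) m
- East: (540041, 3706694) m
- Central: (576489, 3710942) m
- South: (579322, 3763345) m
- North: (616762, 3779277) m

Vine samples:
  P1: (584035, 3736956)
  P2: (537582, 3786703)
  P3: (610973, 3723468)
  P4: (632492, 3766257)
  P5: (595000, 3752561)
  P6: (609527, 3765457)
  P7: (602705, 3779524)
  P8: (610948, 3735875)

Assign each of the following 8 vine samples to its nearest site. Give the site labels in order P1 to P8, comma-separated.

P1 → Outer (d²=287316945.00)
P2 → South (d²=2287823764.00)
P3 → Outer (d²=200394037.00)
P4 → Inner (d²=293740298.00)
P5 → South (d²=362094340.00)
P6 → North (d²=243337625.00)
P7 → North (d²=197660258.00)
P8 → Outer (d²=287900725.00)

Outer, South, Outer, Inner, South, North, North, Outer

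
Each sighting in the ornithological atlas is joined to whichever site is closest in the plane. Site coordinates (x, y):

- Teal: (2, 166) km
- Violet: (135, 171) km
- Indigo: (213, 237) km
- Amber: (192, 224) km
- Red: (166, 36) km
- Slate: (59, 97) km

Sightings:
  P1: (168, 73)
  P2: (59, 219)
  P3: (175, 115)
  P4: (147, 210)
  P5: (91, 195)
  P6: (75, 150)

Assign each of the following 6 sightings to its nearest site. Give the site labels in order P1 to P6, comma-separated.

Red, Teal, Violet, Violet, Violet, Slate

P1 → Red (d²=1373.00)
P2 → Teal (d²=6058.00)
P3 → Violet (d²=4736.00)
P4 → Violet (d²=1665.00)
P5 → Violet (d²=2512.00)
P6 → Slate (d²=3065.00)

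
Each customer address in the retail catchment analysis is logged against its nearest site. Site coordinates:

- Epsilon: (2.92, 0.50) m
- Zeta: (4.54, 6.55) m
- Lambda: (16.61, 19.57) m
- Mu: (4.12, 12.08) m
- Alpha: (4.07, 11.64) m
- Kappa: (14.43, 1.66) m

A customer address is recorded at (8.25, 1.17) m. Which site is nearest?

Epsilon

Squared distances to each site:
Epsilon: 28.858; Zeta: 42.709; Lambda: 408.450; Mu: 136.085; Alpha: 127.093; Kappa: 38.432.
Minimum at Epsilon.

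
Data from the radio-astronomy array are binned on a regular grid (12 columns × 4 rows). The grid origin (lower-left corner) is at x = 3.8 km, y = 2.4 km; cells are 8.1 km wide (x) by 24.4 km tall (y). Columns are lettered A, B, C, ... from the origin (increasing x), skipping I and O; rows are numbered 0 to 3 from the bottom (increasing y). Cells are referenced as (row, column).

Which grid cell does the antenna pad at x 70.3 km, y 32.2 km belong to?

Column index: ⌊(70.3 − 3.8) / 8.1⌋ = ⌊8.210⌋ = 8 → column J
Row offset from origin: ⌊(32.2 − 2.4) / 24.4⌋ = ⌊1.221⌋ = 1 → row 1

(1, J)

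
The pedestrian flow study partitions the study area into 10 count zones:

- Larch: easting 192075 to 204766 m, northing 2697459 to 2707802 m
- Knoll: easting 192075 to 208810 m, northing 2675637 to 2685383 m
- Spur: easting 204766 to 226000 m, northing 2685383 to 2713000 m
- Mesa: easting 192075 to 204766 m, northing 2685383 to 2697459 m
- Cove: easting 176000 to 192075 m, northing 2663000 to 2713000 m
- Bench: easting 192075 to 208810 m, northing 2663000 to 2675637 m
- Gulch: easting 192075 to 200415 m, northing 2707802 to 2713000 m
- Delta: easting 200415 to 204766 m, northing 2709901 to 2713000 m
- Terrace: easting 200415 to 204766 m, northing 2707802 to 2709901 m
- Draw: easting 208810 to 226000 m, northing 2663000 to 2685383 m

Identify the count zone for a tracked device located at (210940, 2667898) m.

Draw

The point has easting = 210940 and northing = 2667898.
Only Draw satisfies 208810 ≤ easting ≤ 226000 and 2663000 ≤ northing ≤ 2685383.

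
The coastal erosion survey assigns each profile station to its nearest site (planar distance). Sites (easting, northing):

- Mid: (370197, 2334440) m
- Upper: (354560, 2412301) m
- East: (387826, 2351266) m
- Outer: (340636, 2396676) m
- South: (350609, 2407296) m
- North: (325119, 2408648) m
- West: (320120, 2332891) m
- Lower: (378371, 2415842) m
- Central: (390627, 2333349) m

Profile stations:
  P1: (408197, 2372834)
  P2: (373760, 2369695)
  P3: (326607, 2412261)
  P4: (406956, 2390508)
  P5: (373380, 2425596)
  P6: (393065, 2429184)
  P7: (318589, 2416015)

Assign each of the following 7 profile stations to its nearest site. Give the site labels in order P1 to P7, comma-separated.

P1 → East (d²=880156265.00)
P2 → East (d²=537480397.00)
P3 → North (d²=15267913.00)
P4 → Lower (d²=1458913781.00)
P5 → Lower (d²=120050597.00)
P6 → Lower (d²=393922600.00)
P7 → North (d²=96913589.00)

East, East, North, Lower, Lower, Lower, North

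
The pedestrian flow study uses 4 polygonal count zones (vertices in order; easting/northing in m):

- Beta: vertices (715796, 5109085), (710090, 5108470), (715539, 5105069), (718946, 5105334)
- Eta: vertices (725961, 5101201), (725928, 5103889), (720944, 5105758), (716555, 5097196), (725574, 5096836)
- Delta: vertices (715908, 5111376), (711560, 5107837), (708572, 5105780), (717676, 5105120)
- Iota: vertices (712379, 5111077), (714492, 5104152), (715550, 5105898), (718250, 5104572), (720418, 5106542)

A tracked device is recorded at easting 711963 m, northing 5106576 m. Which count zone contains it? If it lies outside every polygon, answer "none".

Cast a ray rightward from (711963, 5106576). For each polygon, the edges (by vertex number in listed order) whose endpoints lie on opposite sides of northing = 5106576, where each meets that height, and whether that is right or left of the point:
Beta: 2–3 at easting≈713124.5 (right), 4–1 at easting≈717903.0 (right) → 2 crossings.
Eta: no edge straddles that height → 0 crossings.
Delta: 2–3 at easting≈709728.3 (left), 4–1 at easting≈717264.5 (right) → 1 crossing.
Iota: 1–2 at easting≈713752.4 (right), 5–1 at easting≈720357.7 (right) → 2 crossings.
Only Delta has an odd count, so the point is inside Delta.

Delta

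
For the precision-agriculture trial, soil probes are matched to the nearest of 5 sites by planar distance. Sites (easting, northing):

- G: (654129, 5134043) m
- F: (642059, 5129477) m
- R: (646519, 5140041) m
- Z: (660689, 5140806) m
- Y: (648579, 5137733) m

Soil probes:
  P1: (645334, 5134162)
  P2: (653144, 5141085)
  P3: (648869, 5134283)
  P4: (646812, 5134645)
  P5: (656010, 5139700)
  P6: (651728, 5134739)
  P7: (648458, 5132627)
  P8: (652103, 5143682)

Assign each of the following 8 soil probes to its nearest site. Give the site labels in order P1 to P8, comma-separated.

Y, Y, Y, Y, Z, G, Y, R

P1 → Y (d²=23282066.00)
P2 → Y (d²=32075129.00)
P3 → Y (d²=11986600.00)
P4 → Y (d²=12658033.00)
P5 → Z (d²=23116277.00)
P6 → G (d²=6249217.00)
P7 → Y (d²=26085877.00)
P8 → R (d²=44437937.00)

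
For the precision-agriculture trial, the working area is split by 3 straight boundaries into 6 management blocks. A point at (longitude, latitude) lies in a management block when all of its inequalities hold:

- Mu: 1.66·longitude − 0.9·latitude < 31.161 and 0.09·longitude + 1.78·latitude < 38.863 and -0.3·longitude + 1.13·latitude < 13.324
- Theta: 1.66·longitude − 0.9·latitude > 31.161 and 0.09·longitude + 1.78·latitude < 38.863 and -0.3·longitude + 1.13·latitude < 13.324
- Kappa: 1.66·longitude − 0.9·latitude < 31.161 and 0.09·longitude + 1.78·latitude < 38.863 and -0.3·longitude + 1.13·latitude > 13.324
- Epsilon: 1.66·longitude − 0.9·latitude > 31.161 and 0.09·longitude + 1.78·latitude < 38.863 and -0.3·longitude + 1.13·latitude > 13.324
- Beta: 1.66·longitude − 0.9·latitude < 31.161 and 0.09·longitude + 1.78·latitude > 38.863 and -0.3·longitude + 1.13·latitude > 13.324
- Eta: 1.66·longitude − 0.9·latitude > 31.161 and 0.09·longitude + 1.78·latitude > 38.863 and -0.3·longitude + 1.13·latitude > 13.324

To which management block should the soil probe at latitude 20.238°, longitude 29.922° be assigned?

1.66·29.922 − 0.9·20.238 = 31.456, which is > 31.161
0.09·29.922 + 1.78·20.238 = 38.717, which is < 38.863
-0.3·29.922 + 1.13·20.238 = 13.892, which is > 13.324
This sign pattern matches Epsilon.

Epsilon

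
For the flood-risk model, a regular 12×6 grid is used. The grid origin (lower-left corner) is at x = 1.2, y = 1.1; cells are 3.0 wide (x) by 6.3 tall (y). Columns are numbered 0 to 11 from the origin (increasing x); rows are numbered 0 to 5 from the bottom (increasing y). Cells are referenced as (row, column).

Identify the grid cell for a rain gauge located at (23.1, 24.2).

Column index: ⌊(23.1 − 1.2) / 3.0⌋ = ⌊7.300⌋ = 7
Row offset from origin: ⌊(24.2 − 1.1) / 6.3⌋ = ⌊3.667⌋ = 3 → row 3

(3, 7)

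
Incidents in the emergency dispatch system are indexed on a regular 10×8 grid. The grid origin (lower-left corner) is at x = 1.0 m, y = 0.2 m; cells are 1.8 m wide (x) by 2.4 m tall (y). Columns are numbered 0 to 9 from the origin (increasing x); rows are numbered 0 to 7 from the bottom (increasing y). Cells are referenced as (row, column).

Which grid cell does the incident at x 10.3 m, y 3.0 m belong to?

(1, 5)

Column index: ⌊(10.3 − 1.0) / 1.8⌋ = ⌊5.167⌋ = 5
Row offset from origin: ⌊(3.0 − 0.2) / 2.4⌋ = ⌊1.167⌋ = 1 → row 1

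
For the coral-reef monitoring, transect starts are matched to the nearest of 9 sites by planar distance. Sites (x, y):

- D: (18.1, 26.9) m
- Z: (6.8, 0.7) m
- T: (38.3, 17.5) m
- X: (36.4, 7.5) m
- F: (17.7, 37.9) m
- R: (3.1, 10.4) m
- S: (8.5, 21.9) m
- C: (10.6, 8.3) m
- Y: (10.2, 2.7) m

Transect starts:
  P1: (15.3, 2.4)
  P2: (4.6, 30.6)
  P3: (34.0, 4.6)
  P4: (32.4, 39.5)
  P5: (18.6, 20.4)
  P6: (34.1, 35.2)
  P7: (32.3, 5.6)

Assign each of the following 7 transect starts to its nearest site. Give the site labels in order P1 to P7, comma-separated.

Y, S, X, F, D, F, X

P1 → Y (d²=26.10)
P2 → S (d²=90.90)
P3 → X (d²=14.17)
P4 → F (d²=218.65)
P5 → D (d²=42.50)
P6 → F (d²=276.25)
P7 → X (d²=20.42)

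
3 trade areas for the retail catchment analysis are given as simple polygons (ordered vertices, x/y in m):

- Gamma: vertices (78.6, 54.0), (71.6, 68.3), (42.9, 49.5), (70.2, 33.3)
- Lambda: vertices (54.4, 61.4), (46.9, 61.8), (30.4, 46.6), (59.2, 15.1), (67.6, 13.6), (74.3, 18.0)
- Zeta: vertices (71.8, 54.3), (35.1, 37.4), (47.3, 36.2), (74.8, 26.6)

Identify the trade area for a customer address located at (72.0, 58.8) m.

Gamma

Cast a ray rightward from (72.0, 58.8). For each polygon, the edges (by vertex number in listed order) whose endpoints lie on opposite sides of y = 58.8, where each meets that height, and whether that is right or left of the point:
Gamma: 1–2 at x≈76.25 (right), 2–3 at x≈57.10 (left) → 1 crossing.
Lambda: 2–3 at x≈43.64 (left), 6–1 at x≈55.59 (left) → 0 crossings.
Zeta: no edge straddles that height → 0 crossings.
Only Gamma has an odd count, so the point is inside Gamma.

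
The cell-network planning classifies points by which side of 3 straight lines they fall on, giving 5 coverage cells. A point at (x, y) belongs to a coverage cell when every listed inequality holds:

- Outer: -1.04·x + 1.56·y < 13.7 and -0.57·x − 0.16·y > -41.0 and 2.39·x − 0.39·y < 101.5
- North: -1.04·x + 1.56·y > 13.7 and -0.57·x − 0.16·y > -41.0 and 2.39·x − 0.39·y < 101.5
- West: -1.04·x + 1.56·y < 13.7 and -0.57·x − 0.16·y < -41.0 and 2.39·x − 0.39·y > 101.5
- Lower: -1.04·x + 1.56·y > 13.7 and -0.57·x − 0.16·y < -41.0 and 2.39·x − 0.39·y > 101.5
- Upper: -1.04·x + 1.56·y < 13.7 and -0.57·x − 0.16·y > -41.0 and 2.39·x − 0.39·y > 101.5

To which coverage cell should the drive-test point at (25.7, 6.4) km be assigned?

-1.04·25.7 + 1.56·6.4 = -16.744, which is < 13.7
-0.57·25.7 − 0.16·6.4 = -15.673, which is > -41.0
2.39·25.7 − 0.39·6.4 = 58.927, which is < 101.5
This sign pattern matches Outer.

Outer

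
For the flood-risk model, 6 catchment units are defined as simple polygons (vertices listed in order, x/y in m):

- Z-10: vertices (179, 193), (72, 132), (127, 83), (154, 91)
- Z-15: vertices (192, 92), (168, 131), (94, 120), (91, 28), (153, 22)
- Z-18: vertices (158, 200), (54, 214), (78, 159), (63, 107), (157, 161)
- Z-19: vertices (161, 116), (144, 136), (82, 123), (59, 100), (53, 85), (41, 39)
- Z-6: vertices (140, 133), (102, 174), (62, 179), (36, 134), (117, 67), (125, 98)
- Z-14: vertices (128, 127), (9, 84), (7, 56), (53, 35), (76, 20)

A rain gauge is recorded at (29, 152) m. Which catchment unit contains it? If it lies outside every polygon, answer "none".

none

Cast a ray rightward from (29, 152). For each polygon, the edges (by vertex number in listed order) whose endpoints lie on opposite sides of y = 152, where each meets that height, and whether that is right or left of the point:
Z-10: 1–2 at x≈107.1 (right), 4–1 at x≈169.0 (right) → 2 crossings.
Z-15: no edge straddles that height → 0 crossings.
Z-18: 3–4 at x≈76.0 (right), 4–5 at x≈141.3 (right) → 2 crossings.
Z-19: no edge straddles that height → 0 crossings.
Z-6: 1–2 at x≈122.4 (right), 3–4 at x≈46.4 (right) → 2 crossings.
Z-14: no edge straddles that height → 0 crossings.
All counts are even, so the point lies outside every listed polygon.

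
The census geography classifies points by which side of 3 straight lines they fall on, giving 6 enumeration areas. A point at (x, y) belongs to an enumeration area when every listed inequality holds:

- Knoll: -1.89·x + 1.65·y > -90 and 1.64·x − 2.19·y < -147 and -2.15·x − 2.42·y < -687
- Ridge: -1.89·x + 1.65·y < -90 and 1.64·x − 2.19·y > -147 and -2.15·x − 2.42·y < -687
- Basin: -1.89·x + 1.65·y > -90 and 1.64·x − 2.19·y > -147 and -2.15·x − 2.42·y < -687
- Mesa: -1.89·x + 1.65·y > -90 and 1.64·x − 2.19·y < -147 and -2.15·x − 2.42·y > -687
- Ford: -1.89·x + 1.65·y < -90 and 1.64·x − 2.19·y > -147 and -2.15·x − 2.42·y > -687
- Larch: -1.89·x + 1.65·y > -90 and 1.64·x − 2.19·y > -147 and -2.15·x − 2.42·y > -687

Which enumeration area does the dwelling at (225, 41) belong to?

Ford

-1.89·225 + 1.65·41 = -357.600, which is < -90
1.64·225 − 2.19·41 = 279.210, which is > -147
-2.15·225 − 2.42·41 = -582.970, which is > -687
This sign pattern matches Ford.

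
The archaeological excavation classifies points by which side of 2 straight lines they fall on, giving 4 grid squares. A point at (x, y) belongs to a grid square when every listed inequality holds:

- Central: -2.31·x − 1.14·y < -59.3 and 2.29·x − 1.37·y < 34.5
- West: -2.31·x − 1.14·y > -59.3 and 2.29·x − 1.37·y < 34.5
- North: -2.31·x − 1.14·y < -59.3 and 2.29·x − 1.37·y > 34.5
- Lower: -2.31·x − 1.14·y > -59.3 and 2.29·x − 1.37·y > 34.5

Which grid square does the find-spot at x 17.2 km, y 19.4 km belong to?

-2.31·17.2 − 1.14·19.4 = -61.848, which is < -59.3
2.29·17.2 − 1.37·19.4 = 12.810, which is < 34.5
This sign pattern matches Central.

Central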